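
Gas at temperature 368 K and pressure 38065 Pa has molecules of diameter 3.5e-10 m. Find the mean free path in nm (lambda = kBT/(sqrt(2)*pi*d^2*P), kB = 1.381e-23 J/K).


Mean free path: lambda = kB*T / (sqrt(2) * pi * d^2 * P)
lambda = 1.381e-23 * 368 / (sqrt(2) * pi * (3.5e-10)^2 * 38065)
lambda = 2.4531e-07 m
lambda = 245.31 nm

245.31


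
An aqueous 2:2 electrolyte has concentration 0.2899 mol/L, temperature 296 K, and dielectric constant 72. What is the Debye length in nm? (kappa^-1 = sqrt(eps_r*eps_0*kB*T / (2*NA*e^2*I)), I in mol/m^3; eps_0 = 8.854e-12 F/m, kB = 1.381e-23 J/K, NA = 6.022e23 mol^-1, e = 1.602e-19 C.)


Ionic strength I = 0.2899 * 2^2 * 1000 = 1159.6 mol/m^3
kappa^-1 = sqrt(72 * 8.854e-12 * 1.381e-23 * 296 / (2 * 6.022e23 * (1.602e-19)^2 * 1159.6))
kappa^-1 = 0.27 nm

0.27


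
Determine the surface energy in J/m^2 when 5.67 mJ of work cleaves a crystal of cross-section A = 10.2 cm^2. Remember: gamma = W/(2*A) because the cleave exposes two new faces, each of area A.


Convert: A = 10.2 cm^2 = 0.00102 m^2, W = 5.67 mJ = 0.00567 J
Cleaving exposes two faces of area A, so total new surface = 2*A and gamma = W / (2*A)
gamma = 0.00567 / (2 * 0.00102)
gamma = 2.779 J/m^2

2.779


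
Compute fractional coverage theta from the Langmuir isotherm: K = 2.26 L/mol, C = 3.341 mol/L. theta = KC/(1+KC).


Langmuir isotherm: theta = K*C / (1 + K*C)
K*C = 2.26 * 3.341 = 7.55066
theta = 7.55066 / (1 + 7.55066) = 7.55066 / 8.55066
theta = 0.883

0.883


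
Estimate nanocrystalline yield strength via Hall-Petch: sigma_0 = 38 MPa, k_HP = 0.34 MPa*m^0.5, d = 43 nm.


d = 43 nm = 4.3e-08 m
sqrt(d) = 0.0002073644
Hall-Petch contribution = k / sqrt(d) = 0.34 / 0.0002073644 = 1639.6 MPa
sigma = sigma_0 + k/sqrt(d) = 38 + 1639.6 = 1677.6 MPa

1677.6


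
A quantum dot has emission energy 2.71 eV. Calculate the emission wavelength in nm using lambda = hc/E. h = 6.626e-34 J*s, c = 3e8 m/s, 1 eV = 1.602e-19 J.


Convert energy: E = 2.71 eV = 2.71 * 1.602e-19 = 4.34142e-19 J
lambda = h*c / E = 6.626e-34 * 3e8 / 4.34142e-19
lambda = 4.57869e-07 m = 457.9 nm

457.9


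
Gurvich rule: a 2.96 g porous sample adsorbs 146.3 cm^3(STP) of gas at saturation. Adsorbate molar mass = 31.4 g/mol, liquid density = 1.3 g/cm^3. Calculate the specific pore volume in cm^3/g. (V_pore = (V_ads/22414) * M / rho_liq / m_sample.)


Moles adsorbed n = V_ads / 22414 = 146.3 / 22414 = 6.527171e-03 mol
Liquid volume V_liq = n * M / rho_liq = 6.527171e-03 * 31.4 / 1.3 = 0.15766 cm^3
Specific pore volume V_pore = V_liq / m_sample = 0.15766 / 2.96
V_pore = 0.0533 cm^3/g

0.0533


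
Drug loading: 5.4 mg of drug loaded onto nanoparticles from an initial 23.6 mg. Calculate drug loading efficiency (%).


Drug loading efficiency = (drug loaded / drug initial) * 100
DLE = 5.4 / 23.6 * 100
DLE = 0.2288 * 100
DLE = 22.88%

22.88


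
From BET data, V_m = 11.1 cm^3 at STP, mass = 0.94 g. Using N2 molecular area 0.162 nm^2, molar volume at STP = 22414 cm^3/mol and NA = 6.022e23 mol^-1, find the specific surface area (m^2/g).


Number of moles in monolayer = V_m / 22414 = 11.1 / 22414 = 0.00049523
Number of molecules = moles * NA = 0.00049523 * 6.022e23
SA = molecules * sigma / mass
SA = (11.1 / 22414) * 6.022e23 * 0.162e-18 / 0.94
SA = 51.4 m^2/g

51.4


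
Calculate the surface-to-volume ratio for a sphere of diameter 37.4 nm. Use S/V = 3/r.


Radius r = 37.4/2 = 18.7 nm
S/V = 3 / r = 3 / 18.7
S/V = 0.1604 nm^-1

0.1604


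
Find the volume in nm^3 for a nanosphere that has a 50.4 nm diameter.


Radius r = 50.4/2 = 25.2 nm
Volume V = (4/3) * pi * r^3
V = (4/3) * pi * (25.2)^3
V = 67033.24 nm^3

67033.24


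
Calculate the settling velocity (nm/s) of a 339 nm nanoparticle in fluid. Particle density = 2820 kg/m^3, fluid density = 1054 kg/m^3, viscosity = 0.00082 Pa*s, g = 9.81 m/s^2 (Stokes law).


Radius R = 339/2 nm = 1.695e-07 m
Density difference = 2820 - 1054 = 1766 kg/m^3
v = 2 * R^2 * (rho_p - rho_f) * g / (9 * eta)
v = 2 * (1.695e-07)^2 * 1766 * 9.81 / (9 * 0.00082)
v = 1.34888e-07 m/s = 134.8878 nm/s

134.8878


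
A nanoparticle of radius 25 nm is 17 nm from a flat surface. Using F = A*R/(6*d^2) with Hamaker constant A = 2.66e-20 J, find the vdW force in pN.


Convert to SI: R = 25 nm = 2.5e-08 m, d = 17 nm = 1.7e-08 m
F = A * R / (6 * d^2)
F = 2.66e-20 * 2.5e-08 / (6 * (1.7e-08)^2)
F = 3.83506e-13 N = 0.384 pN

0.384


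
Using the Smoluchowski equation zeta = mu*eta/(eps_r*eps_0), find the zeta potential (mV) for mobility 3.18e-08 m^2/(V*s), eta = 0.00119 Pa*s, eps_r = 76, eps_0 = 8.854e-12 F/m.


Smoluchowski equation: zeta = mu * eta / (eps_r * eps_0)
zeta = 3.18e-08 * 0.00119 / (76 * 8.854e-12)
zeta = 0.056237 V = 56.24 mV

56.24


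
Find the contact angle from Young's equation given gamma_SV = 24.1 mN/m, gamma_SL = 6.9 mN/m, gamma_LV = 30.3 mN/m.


cos(theta) = (gamma_SV - gamma_SL) / gamma_LV
cos(theta) = (24.1 - 6.9) / 30.3
cos(theta) = 0.567657
theta = arccos(0.567657) = 55.41 degrees

55.41


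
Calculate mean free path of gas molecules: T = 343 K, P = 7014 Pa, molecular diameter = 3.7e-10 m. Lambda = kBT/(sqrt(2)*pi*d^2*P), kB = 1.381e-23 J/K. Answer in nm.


Mean free path: lambda = kB*T / (sqrt(2) * pi * d^2 * P)
lambda = 1.381e-23 * 343 / (sqrt(2) * pi * (3.7e-10)^2 * 7014)
lambda = 1.11033e-06 m
lambda = 1110.33 nm

1110.33


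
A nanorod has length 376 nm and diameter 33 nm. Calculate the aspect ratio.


Aspect ratio AR = length / diameter
AR = 376 / 33
AR = 11.39

11.39


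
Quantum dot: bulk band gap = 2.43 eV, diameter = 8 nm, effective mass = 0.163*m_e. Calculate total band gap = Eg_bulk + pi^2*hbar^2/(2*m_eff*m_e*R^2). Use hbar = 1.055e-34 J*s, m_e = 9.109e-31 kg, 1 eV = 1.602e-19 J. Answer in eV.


Radius R = 8/2 nm = 4e-09 m
Confinement energy dE = pi^2 * hbar^2 / (2 * m_eff * m_e * R^2)
dE = pi^2 * (1.055e-34)^2 / (2 * 0.163 * 9.109e-31 * (4e-09)^2) J, divided by 1.602e-19 J/eV
dE = 0.1443 eV
Total band gap = E_g(bulk) + dE = 2.43 + 0.1443 = 2.5743 eV

2.5743


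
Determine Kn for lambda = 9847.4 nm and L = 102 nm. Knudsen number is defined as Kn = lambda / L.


Knudsen number Kn = lambda / L
Kn = 9847.4 / 102
Kn = 96.5431

96.5431


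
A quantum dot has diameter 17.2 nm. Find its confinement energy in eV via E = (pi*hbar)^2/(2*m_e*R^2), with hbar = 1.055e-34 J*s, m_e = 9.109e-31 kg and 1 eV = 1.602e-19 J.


Radius R = 17.2/2 = 8.6 nm = 8.6e-09 m
E = (pi * 1.055e-34)^2 / (2 * 9.109e-31 * (8.6e-09)^2)
E(J) = 8.15281e-22
E = E(J) / 1.602e-19 = 0.0051 eV

0.0051


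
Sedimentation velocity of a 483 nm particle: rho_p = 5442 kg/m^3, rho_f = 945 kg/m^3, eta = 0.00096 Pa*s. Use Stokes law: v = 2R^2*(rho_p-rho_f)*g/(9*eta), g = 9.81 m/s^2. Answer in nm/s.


Radius R = 483/2 nm = 2.415e-07 m
Density difference = 5442 - 945 = 4497 kg/m^3
v = 2 * R^2 * (rho_p - rho_f) * g / (9 * eta)
v = 2 * (2.415e-07)^2 * 4497 * 9.81 / (9 * 0.00096)
v = 5.95583e-07 m/s = 595.5832 nm/s

595.5832


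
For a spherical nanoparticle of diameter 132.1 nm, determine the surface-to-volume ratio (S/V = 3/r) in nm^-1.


Radius r = 132.1/2 = 66.05 nm
S/V = 3 / r = 3 / 66.05
S/V = 0.0454 nm^-1

0.0454


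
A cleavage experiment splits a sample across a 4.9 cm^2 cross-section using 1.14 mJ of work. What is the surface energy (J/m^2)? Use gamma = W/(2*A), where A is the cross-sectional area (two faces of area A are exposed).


Convert: A = 4.9 cm^2 = 0.00049 m^2, W = 1.14 mJ = 0.00114 J
Cleaving exposes two faces of area A, so total new surface = 2*A and gamma = W / (2*A)
gamma = 0.00114 / (2 * 0.00049)
gamma = 1.163 J/m^2

1.163


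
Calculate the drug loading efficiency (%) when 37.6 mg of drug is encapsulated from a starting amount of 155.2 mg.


Drug loading efficiency = (drug loaded / drug initial) * 100
DLE = 37.6 / 155.2 * 100
DLE = 0.2423 * 100
DLE = 24.23%

24.23


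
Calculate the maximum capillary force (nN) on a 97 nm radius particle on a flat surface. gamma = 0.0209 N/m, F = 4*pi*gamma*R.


Convert radius: R = 97 nm = 9.7e-08 m
F = 4 * pi * gamma * R
F = 4 * pi * 0.0209 * 9.7e-08
F = 2.54758e-08 N = 25.4758 nN

25.4758


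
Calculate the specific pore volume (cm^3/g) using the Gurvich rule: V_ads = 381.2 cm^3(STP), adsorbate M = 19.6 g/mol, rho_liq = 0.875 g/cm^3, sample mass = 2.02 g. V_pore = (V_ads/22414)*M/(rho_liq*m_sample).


Moles adsorbed n = V_ads / 22414 = 381.2 / 22414 = 1.700723e-02 mol
Liquid volume V_liq = n * M / rho_liq = 1.700723e-02 * 19.6 / 0.875 = 0.38096 cm^3
Specific pore volume V_pore = V_liq / m_sample = 0.38096 / 2.02
V_pore = 0.1886 cm^3/g

0.1886


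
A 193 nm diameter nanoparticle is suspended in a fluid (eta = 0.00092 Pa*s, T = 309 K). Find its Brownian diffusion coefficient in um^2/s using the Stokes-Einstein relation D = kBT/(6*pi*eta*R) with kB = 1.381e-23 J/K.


Radius R = 193/2 = 96.5 nm = 9.65e-08 m
D = kB*T / (6*pi*eta*R)
D = 1.381e-23 * 309 / (6 * pi * 0.00092 * 9.65e-08)
D = 2.54997e-12 m^2/s = 2.55 um^2/s

2.55


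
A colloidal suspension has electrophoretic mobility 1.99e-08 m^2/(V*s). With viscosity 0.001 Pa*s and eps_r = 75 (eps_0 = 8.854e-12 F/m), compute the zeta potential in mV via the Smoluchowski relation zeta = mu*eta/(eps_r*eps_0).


Smoluchowski equation: zeta = mu * eta / (eps_r * eps_0)
zeta = 1.99e-08 * 0.001 / (75 * 8.854e-12)
zeta = 0.029968 V = 29.97 mV

29.97


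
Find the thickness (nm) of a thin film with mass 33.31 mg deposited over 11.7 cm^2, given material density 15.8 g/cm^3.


Convert: m = 33.31 mg = 3.3310e-05 kg, A = 11.7 cm^2 = 1.1700e-03 m^2, rho = 15.8 g/cm^3 = 15800 kg/m^3
t = m / (A * rho)
t = 3.3310e-05 / (1.1700e-03 * 15800)
t = 1.8019e-06 m = 1801.9 nm

1801.9


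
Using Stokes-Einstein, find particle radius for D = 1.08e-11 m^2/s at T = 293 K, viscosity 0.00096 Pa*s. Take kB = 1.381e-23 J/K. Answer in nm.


Stokes-Einstein: R = kB*T / (6*pi*eta*D)
R = 1.381e-23 * 293 / (6 * pi * 0.00096 * 1.08e-11)
R = 2.07045e-08 m = 20.7 nm

20.7


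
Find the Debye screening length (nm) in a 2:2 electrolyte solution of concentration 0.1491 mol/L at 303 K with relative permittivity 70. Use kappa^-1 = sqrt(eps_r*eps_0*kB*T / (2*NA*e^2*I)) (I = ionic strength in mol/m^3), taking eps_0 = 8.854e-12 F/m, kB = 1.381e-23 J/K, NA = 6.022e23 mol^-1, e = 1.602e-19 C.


Ionic strength I = 0.1491 * 2^2 * 1000 = 596.4 mol/m^3
kappa^-1 = sqrt(70 * 8.854e-12 * 1.381e-23 * 303 / (2 * 6.022e23 * (1.602e-19)^2 * 596.4))
kappa^-1 = 0.375 nm

0.375


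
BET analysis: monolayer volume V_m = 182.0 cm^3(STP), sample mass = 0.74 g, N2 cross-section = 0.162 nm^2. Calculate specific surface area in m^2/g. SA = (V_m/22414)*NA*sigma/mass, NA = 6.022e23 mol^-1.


Number of moles in monolayer = V_m / 22414 = 182.0 / 22414 = 0.00811993
Number of molecules = moles * NA = 0.00811993 * 6.022e23
SA = molecules * sigma / mass
SA = (182.0 / 22414) * 6.022e23 * 0.162e-18 / 0.74
SA = 1070.5 m^2/g

1070.5


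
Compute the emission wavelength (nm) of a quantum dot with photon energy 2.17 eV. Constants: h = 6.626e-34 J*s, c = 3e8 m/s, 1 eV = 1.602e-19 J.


Convert energy: E = 2.17 eV = 2.17 * 1.602e-19 = 3.47634e-19 J
lambda = h*c / E = 6.626e-34 * 3e8 / 3.47634e-19
lambda = 5.71808e-07 m = 571.8 nm

571.8


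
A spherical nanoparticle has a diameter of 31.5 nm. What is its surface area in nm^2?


Radius r = 31.5/2 = 15.75 nm
Surface area SA = 4 * pi * r^2
SA = 4 * pi * (15.75)^2
SA = 3117.25 nm^2

3117.25


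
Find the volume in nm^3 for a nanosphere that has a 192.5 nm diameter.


Radius r = 192.5/2 = 96.25 nm
Volume V = (4/3) * pi * r^3
V = (4/3) * pi * (96.25)^3
V = 3735001.87 nm^3

3735001.87


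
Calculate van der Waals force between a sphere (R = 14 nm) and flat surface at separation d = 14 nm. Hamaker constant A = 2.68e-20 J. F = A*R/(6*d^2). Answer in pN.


Convert to SI: R = 14 nm = 1.4e-08 m, d = 14 nm = 1.4e-08 m
F = A * R / (6 * d^2)
F = 2.68e-20 * 1.4e-08 / (6 * (1.4e-08)^2)
F = 3.19048e-13 N = 0.319 pN

0.319


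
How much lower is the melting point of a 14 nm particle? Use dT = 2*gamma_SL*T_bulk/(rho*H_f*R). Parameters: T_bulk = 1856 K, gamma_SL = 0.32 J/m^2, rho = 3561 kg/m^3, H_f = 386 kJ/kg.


Radius R = 14/2 = 7 nm = 7e-09 m
Convert H_f = 386 kJ/kg = 386000 J/kg
dT = 2 * gamma_SL * T_bulk / (rho * H_f * R)
dT = 2 * 0.32 * 1856 / (3561 * 386000 * 7e-09)
dT = 123.5 K

123.5


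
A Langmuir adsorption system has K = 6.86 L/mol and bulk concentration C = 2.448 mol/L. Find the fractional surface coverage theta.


Langmuir isotherm: theta = K*C / (1 + K*C)
K*C = 6.86 * 2.448 = 16.79328
theta = 16.79328 / (1 + 16.79328) = 16.79328 / 17.79328
theta = 0.9438

0.9438


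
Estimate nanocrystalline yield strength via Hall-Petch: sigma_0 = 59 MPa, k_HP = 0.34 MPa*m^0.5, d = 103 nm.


d = 103 nm = 1.03e-07 m
sqrt(d) = 0.0003209361
Hall-Petch contribution = k / sqrt(d) = 0.34 / 0.0003209361 = 1059.4 MPa
sigma = sigma_0 + k/sqrt(d) = 59 + 1059.4 = 1118.4 MPa

1118.4


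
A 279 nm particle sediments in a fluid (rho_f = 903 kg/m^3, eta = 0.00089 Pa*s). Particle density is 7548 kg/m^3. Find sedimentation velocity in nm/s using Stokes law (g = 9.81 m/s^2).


Radius R = 279/2 nm = 1.395e-07 m
Density difference = 7548 - 903 = 6645 kg/m^3
v = 2 * R^2 * (rho_p - rho_f) * g / (9 * eta)
v = 2 * (1.395e-07)^2 * 6645 * 9.81 / (9 * 0.00089)
v = 3.16745e-07 m/s = 316.7451 nm/s

316.7451


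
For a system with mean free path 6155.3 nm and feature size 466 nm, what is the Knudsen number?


Knudsen number Kn = lambda / L
Kn = 6155.3 / 466
Kn = 13.2088

13.2088


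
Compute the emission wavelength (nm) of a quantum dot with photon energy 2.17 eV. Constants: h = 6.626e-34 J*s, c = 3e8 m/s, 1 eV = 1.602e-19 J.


Convert energy: E = 2.17 eV = 2.17 * 1.602e-19 = 3.47634e-19 J
lambda = h*c / E = 6.626e-34 * 3e8 / 3.47634e-19
lambda = 5.71808e-07 m = 571.8 nm

571.8


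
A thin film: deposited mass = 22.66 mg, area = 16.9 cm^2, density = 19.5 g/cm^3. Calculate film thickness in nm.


Convert: m = 22.66 mg = 2.2660e-05 kg, A = 16.9 cm^2 = 1.6900e-03 m^2, rho = 19.5 g/cm^3 = 19500 kg/m^3
t = m / (A * rho)
t = 2.2660e-05 / (1.6900e-03 * 19500)
t = 6.8760e-07 m = 687.6 nm

687.6


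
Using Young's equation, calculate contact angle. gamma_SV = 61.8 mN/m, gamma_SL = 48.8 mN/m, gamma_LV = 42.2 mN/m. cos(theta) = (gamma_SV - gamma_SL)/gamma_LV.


cos(theta) = (gamma_SV - gamma_SL) / gamma_LV
cos(theta) = (61.8 - 48.8) / 42.2
cos(theta) = 0.308057
theta = arccos(0.308057) = 72.06 degrees

72.06


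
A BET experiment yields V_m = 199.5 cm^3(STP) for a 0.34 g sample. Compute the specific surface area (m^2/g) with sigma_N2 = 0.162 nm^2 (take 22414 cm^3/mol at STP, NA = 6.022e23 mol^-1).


Number of moles in monolayer = V_m / 22414 = 199.5 / 22414 = 0.00890069
Number of molecules = moles * NA = 0.00890069 * 6.022e23
SA = molecules * sigma / mass
SA = (199.5 / 22414) * 6.022e23 * 0.162e-18 / 0.34
SA = 2553.9 m^2/g

2553.9


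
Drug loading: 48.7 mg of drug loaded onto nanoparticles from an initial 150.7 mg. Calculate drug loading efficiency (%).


Drug loading efficiency = (drug loaded / drug initial) * 100
DLE = 48.7 / 150.7 * 100
DLE = 0.3232 * 100
DLE = 32.32%

32.32


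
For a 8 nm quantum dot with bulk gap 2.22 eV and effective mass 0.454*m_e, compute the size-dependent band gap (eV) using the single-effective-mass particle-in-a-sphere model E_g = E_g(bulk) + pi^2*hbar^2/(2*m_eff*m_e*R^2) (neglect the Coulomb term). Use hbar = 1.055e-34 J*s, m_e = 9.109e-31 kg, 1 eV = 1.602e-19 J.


Radius R = 8/2 nm = 4e-09 m
Confinement energy dE = pi^2 * hbar^2 / (2 * m_eff * m_e * R^2)
dE = pi^2 * (1.055e-34)^2 / (2 * 0.454 * 9.109e-31 * (4e-09)^2) J, divided by 1.602e-19 J/eV
dE = 0.0518 eV
Total band gap = E_g(bulk) + dE = 2.22 + 0.0518 = 2.2718 eV

2.2718


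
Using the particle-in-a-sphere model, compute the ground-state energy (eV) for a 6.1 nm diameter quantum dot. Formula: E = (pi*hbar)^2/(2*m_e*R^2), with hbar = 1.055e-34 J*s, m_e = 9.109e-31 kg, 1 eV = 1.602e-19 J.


Radius R = 6.1/2 = 3.05 nm = 3.05e-09 m
E = (pi * 1.055e-34)^2 / (2 * 9.109e-31 * (3.05e-09)^2)
E(J) = 6.48193e-21
E = E(J) / 1.602e-19 = 0.0405 eV

0.0405


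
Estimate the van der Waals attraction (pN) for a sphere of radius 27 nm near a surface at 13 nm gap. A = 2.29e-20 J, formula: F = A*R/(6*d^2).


Convert to SI: R = 27 nm = 2.7e-08 m, d = 13 nm = 1.3e-08 m
F = A * R / (6 * d^2)
F = 2.29e-20 * 2.7e-08 / (6 * (1.3e-08)^2)
F = 6.09763e-13 N = 0.61 pN

0.61


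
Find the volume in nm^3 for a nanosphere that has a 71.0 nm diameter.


Radius r = 71.0/2 = 35.5 nm
Volume V = (4/3) * pi * r^3
V = (4/3) * pi * (35.5)^3
V = 187401.76 nm^3

187401.76


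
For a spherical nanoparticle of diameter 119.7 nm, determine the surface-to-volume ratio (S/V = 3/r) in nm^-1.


Radius r = 119.7/2 = 59.85 nm
S/V = 3 / r = 3 / 59.85
S/V = 0.0501 nm^-1

0.0501


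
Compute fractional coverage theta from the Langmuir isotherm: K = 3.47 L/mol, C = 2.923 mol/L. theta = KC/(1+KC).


Langmuir isotherm: theta = K*C / (1 + K*C)
K*C = 3.47 * 2.923 = 10.14281
theta = 10.14281 / (1 + 10.14281) = 10.14281 / 11.14281
theta = 0.9103

0.9103


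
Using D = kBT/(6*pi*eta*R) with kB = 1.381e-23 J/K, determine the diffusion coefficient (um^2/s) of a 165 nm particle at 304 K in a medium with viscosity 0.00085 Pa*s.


Radius R = 165/2 = 82.5 nm = 8.25e-08 m
D = kB*T / (6*pi*eta*R)
D = 1.381e-23 * 304 / (6 * pi * 0.00085 * 8.25e-08)
D = 3.17609e-12 m^2/s = 3.176 um^2/s

3.176


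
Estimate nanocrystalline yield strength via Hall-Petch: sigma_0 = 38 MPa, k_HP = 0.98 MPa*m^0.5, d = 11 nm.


d = 11 nm = 1.1e-08 m
sqrt(d) = 0.0001048809
Hall-Petch contribution = k / sqrt(d) = 0.98 / 0.0001048809 = 9343.9 MPa
sigma = sigma_0 + k/sqrt(d) = 38 + 9343.9 = 9381.9 MPa

9381.9


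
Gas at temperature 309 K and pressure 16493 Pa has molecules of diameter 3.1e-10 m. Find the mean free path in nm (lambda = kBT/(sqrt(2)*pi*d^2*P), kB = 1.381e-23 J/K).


Mean free path: lambda = kB*T / (sqrt(2) * pi * d^2 * P)
lambda = 1.381e-23 * 309 / (sqrt(2) * pi * (3.1e-10)^2 * 16493)
lambda = 6.05988e-07 m
lambda = 605.99 nm

605.99


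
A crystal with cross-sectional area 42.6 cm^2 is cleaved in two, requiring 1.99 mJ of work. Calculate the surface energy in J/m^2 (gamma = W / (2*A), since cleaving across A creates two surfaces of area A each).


Convert: A = 42.6 cm^2 = 0.00426 m^2, W = 1.99 mJ = 0.00199 J
Cleaving exposes two faces of area A, so total new surface = 2*A and gamma = W / (2*A)
gamma = 0.00199 / (2 * 0.00426)
gamma = 0.234 J/m^2

0.234


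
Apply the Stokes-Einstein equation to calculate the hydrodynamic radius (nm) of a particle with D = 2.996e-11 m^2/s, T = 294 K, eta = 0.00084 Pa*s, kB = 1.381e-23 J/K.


Stokes-Einstein: R = kB*T / (6*pi*eta*D)
R = 1.381e-23 * 294 / (6 * pi * 0.00084 * 2.996e-11)
R = 8.55892e-09 m = 8.56 nm

8.56


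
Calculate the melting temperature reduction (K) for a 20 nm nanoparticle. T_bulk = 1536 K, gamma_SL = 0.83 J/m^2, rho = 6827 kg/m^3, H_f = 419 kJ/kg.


Radius R = 20/2 = 10 nm = 1e-08 m
Convert H_f = 419 kJ/kg = 419000 J/kg
dT = 2 * gamma_SL * T_bulk / (rho * H_f * R)
dT = 2 * 0.83 * 1536 / (6827 * 419000 * 1e-08)
dT = 89.1 K

89.1


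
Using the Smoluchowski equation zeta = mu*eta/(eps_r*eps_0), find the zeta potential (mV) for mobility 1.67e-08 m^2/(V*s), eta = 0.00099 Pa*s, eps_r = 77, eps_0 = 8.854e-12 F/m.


Smoluchowski equation: zeta = mu * eta / (eps_r * eps_0)
zeta = 1.67e-08 * 0.00099 / (77 * 8.854e-12)
zeta = 0.024251 V = 24.25 mV

24.25


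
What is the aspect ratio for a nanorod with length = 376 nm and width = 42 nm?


Aspect ratio AR = length / diameter
AR = 376 / 42
AR = 8.95

8.95


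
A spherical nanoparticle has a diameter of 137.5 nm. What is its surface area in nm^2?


Radius r = 137.5/2 = 68.75 nm
Surface area SA = 4 * pi * r^2
SA = 4 * pi * (68.75)^2
SA = 59395.74 nm^2

59395.74


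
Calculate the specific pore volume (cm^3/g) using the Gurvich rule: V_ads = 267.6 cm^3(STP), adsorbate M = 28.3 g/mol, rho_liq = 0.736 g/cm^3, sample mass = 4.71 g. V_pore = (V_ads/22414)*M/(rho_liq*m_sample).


Moles adsorbed n = V_ads / 22414 = 267.6 / 22414 = 1.193897e-02 mol
Liquid volume V_liq = n * M / rho_liq = 1.193897e-02 * 28.3 / 0.736 = 0.45907 cm^3
Specific pore volume V_pore = V_liq / m_sample = 0.45907 / 4.71
V_pore = 0.0975 cm^3/g

0.0975


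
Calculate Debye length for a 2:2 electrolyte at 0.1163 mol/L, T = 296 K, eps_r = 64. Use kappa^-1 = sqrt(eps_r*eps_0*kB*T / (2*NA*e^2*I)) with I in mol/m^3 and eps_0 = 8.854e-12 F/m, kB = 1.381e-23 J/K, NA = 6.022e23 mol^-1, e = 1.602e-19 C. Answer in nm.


Ionic strength I = 0.1163 * 2^2 * 1000 = 465.2 mol/m^3
kappa^-1 = sqrt(64 * 8.854e-12 * 1.381e-23 * 296 / (2 * 6.022e23 * (1.602e-19)^2 * 465.2))
kappa^-1 = 0.401 nm

0.401


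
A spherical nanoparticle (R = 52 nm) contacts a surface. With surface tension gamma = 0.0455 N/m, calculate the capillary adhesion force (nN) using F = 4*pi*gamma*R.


Convert radius: R = 52 nm = 5.2e-08 m
F = 4 * pi * gamma * R
F = 4 * pi * 0.0455 * 5.2e-08
F = 2.9732e-08 N = 29.732 nN

29.732


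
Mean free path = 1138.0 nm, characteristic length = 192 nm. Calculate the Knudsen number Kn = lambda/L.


Knudsen number Kn = lambda / L
Kn = 1138.0 / 192
Kn = 5.9271

5.9271


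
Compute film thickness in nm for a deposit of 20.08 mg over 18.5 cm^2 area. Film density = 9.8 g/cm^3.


Convert: m = 20.08 mg = 2.0080e-05 kg, A = 18.5 cm^2 = 1.8500e-03 m^2, rho = 9.8 g/cm^3 = 9800 kg/m^3
t = m / (A * rho)
t = 2.0080e-05 / (1.8500e-03 * 9800)
t = 1.1076e-06 m = 1107.6 nm

1107.6


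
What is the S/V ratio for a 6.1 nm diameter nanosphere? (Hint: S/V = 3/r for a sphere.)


Radius r = 6.1/2 = 3.05 nm
S/V = 3 / r = 3 / 3.05
S/V = 0.9836 nm^-1

0.9836


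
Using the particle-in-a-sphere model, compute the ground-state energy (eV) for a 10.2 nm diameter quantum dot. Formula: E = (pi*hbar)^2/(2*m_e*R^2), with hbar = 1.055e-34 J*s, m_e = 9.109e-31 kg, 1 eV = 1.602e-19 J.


Radius R = 10.2/2 = 5.1 nm = 5.1e-09 m
E = (pi * 1.055e-34)^2 / (2 * 9.109e-31 * (5.1e-09)^2)
E(J) = 2.31827e-21
E = E(J) / 1.602e-19 = 0.0145 eV

0.0145


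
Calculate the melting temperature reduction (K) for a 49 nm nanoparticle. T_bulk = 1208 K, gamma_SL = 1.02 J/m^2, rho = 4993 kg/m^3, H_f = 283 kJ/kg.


Radius R = 49/2 = 24.5 nm = 2.45e-08 m
Convert H_f = 283 kJ/kg = 283000 J/kg
dT = 2 * gamma_SL * T_bulk / (rho * H_f * R)
dT = 2 * 1.02 * 1208 / (4993 * 283000 * 2.45e-08)
dT = 71.2 K

71.2


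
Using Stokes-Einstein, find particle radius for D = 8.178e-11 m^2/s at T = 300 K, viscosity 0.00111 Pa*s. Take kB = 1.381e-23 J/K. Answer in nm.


Stokes-Einstein: R = kB*T / (6*pi*eta*D)
R = 1.381e-23 * 300 / (6 * pi * 0.00111 * 8.178e-11)
R = 2.42127e-09 m = 2.42 nm

2.42


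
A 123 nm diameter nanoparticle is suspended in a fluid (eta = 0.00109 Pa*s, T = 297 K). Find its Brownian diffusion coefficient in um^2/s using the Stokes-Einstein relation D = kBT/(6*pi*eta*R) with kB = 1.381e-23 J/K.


Radius R = 123/2 = 61.5 nm = 6.15e-08 m
D = kB*T / (6*pi*eta*R)
D = 1.381e-23 * 297 / (6 * pi * 0.00109 * 6.15e-08)
D = 3.24599e-12 m^2/s = 3.246 um^2/s

3.246


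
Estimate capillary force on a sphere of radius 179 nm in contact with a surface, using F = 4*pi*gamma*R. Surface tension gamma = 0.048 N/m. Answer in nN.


Convert radius: R = 179 nm = 1.79e-07 m
F = 4 * pi * gamma * R
F = 4 * pi * 0.048 * 1.79e-07
F = 1.0797e-07 N = 107.9703 nN

107.9703


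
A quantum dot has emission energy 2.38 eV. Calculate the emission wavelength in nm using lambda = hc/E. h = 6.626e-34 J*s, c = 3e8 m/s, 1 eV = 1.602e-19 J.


Convert energy: E = 2.38 eV = 2.38 * 1.602e-19 = 3.81276e-19 J
lambda = h*c / E = 6.626e-34 * 3e8 / 3.81276e-19
lambda = 5.21355e-07 m = 521.4 nm

521.4


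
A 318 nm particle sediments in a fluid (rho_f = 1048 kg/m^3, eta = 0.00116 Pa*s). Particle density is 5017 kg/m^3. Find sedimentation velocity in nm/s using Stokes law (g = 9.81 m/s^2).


Radius R = 318/2 nm = 1.59e-07 m
Density difference = 5017 - 1048 = 3969 kg/m^3
v = 2 * R^2 * (rho_p - rho_f) * g / (9 * eta)
v = 2 * (1.59e-07)^2 * 3969 * 9.81 / (9 * 0.00116)
v = 1.88571e-07 m/s = 188.5705 nm/s

188.5705


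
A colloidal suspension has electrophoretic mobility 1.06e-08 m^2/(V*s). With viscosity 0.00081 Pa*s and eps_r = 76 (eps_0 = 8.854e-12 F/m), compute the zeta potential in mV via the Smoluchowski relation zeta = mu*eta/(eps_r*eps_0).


Smoluchowski equation: zeta = mu * eta / (eps_r * eps_0)
zeta = 1.06e-08 * 0.00081 / (76 * 8.854e-12)
zeta = 0.01276 V = 12.76 mV

12.76


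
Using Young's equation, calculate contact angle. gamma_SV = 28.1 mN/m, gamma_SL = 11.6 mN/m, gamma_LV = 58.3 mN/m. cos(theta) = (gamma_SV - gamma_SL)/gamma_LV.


cos(theta) = (gamma_SV - gamma_SL) / gamma_LV
cos(theta) = (28.1 - 11.6) / 58.3
cos(theta) = 0.283019
theta = arccos(0.283019) = 73.56 degrees

73.56


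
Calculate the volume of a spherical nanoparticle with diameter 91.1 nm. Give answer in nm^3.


Radius r = 91.1/2 = 45.55 nm
Volume V = (4/3) * pi * r^3
V = (4/3) * pi * (45.55)^3
V = 395871.06 nm^3

395871.06


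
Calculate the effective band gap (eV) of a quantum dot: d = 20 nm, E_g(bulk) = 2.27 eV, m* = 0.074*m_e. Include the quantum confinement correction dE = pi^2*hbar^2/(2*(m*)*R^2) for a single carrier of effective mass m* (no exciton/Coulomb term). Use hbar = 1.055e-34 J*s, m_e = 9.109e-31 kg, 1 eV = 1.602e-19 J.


Radius R = 20/2 nm = 1e-08 m
Confinement energy dE = pi^2 * hbar^2 / (2 * m_eff * m_e * R^2)
dE = pi^2 * (1.055e-34)^2 / (2 * 0.074 * 9.109e-31 * (1e-08)^2) J, divided by 1.602e-19 J/eV
dE = 0.0509 eV
Total band gap = E_g(bulk) + dE = 2.27 + 0.0509 = 2.3209 eV

2.3209


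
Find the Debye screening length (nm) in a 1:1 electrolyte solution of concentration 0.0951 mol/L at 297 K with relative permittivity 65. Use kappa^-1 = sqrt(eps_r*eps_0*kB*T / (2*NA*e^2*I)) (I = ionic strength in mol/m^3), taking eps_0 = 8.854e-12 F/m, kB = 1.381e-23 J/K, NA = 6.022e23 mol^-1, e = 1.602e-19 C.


Ionic strength I = 0.0951 * 1^2 * 1000 = 95.1 mol/m^3
kappa^-1 = sqrt(65 * 8.854e-12 * 1.381e-23 * 297 / (2 * 6.022e23 * (1.602e-19)^2 * 95.1))
kappa^-1 = 0.896 nm

0.896


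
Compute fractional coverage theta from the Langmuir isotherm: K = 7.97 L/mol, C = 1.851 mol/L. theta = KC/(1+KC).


Langmuir isotherm: theta = K*C / (1 + K*C)
K*C = 7.97 * 1.851 = 14.75247
theta = 14.75247 / (1 + 14.75247) = 14.75247 / 15.75247
theta = 0.9365

0.9365


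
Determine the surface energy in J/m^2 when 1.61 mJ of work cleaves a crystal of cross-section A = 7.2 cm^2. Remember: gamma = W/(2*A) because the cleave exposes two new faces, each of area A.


Convert: A = 7.2 cm^2 = 0.00072 m^2, W = 1.61 mJ = 0.00161 J
Cleaving exposes two faces of area A, so total new surface = 2*A and gamma = W / (2*A)
gamma = 0.00161 / (2 * 0.00072)
gamma = 1.118 J/m^2

1.118


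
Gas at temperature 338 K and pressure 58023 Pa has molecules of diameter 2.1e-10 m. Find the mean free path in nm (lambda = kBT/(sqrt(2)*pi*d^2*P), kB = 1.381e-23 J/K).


Mean free path: lambda = kB*T / (sqrt(2) * pi * d^2 * P)
lambda = 1.381e-23 * 338 / (sqrt(2) * pi * (2.1e-10)^2 * 58023)
lambda = 4.10588e-07 m
lambda = 410.59 nm

410.59


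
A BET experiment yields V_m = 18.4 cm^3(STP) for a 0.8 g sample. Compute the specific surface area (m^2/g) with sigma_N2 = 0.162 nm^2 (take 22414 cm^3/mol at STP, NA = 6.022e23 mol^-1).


Number of moles in monolayer = V_m / 22414 = 18.4 / 22414 = 0.00082092
Number of molecules = moles * NA = 0.00082092 * 6.022e23
SA = molecules * sigma / mass
SA = (18.4 / 22414) * 6.022e23 * 0.162e-18 / 0.8
SA = 100.1 m^2/g

100.1


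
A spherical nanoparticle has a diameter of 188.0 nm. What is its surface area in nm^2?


Radius r = 188.0/2 = 94 nm
Surface area SA = 4 * pi * r^2
SA = 4 * pi * (94)^2
SA = 111036.45 nm^2

111036.45


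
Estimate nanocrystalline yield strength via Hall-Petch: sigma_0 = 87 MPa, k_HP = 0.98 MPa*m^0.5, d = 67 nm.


d = 67 nm = 6.7e-08 m
sqrt(d) = 0.0002588436
Hall-Petch contribution = k / sqrt(d) = 0.98 / 0.0002588436 = 3786.1 MPa
sigma = sigma_0 + k/sqrt(d) = 87 + 3786.1 = 3873.1 MPa

3873.1


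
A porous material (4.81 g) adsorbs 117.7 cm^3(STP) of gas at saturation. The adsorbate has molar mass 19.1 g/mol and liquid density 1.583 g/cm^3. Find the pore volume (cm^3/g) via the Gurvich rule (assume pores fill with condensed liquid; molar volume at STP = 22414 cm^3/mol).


Moles adsorbed n = V_ads / 22414 = 117.7 / 22414 = 5.251182e-03 mol
Liquid volume V_liq = n * M / rho_liq = 5.251182e-03 * 19.1 / 1.583 = 0.06336 cm^3
Specific pore volume V_pore = V_liq / m_sample = 0.06336 / 4.81
V_pore = 0.0132 cm^3/g

0.0132


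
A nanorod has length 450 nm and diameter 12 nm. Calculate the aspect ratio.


Aspect ratio AR = length / diameter
AR = 450 / 12
AR = 37.5

37.5


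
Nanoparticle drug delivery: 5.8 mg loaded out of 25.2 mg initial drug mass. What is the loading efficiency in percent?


Drug loading efficiency = (drug loaded / drug initial) * 100
DLE = 5.8 / 25.2 * 100
DLE = 0.2302 * 100
DLE = 23.02%

23.02


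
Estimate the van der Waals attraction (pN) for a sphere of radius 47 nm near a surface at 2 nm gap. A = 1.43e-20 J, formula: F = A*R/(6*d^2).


Convert to SI: R = 47 nm = 4.7e-08 m, d = 2 nm = 2e-09 m
F = A * R / (6 * d^2)
F = 1.43e-20 * 4.7e-08 / (6 * (2e-09)^2)
F = 2.80042e-11 N = 28.004 pN

28.004


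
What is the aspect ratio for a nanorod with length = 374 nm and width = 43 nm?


Aspect ratio AR = length / diameter
AR = 374 / 43
AR = 8.7

8.7


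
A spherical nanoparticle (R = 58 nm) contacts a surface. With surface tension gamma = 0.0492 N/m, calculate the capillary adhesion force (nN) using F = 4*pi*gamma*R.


Convert radius: R = 58 nm = 5.8e-08 m
F = 4 * pi * gamma * R
F = 4 * pi * 0.0492 * 5.8e-08
F = 3.58594e-08 N = 35.8594 nN

35.8594


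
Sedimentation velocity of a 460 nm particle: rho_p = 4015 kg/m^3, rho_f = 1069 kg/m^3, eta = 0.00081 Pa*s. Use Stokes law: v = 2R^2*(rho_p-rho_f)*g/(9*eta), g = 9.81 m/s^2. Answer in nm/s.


Radius R = 460/2 nm = 2.3e-07 m
Density difference = 4015 - 1069 = 2946 kg/m^3
v = 2 * R^2 * (rho_p - rho_f) * g / (9 * eta)
v = 2 * (2.3e-07)^2 * 2946 * 9.81 / (9 * 0.00081)
v = 4.1943e-07 m/s = 419.4304 nm/s

419.4304


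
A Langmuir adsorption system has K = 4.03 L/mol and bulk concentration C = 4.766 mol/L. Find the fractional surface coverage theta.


Langmuir isotherm: theta = K*C / (1 + K*C)
K*C = 4.03 * 4.766 = 19.20698
theta = 19.20698 / (1 + 19.20698) = 19.20698 / 20.20698
theta = 0.9505

0.9505


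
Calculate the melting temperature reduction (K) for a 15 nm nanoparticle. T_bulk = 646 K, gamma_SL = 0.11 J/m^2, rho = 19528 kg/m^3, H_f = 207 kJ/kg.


Radius R = 15/2 = 7.5 nm = 7.5e-09 m
Convert H_f = 207 kJ/kg = 207000 J/kg
dT = 2 * gamma_SL * T_bulk / (rho * H_f * R)
dT = 2 * 0.11 * 646 / (19528 * 207000 * 7.5e-09)
dT = 4.7 K

4.7


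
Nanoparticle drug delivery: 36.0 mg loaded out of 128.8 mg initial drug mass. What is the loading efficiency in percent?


Drug loading efficiency = (drug loaded / drug initial) * 100
DLE = 36.0 / 128.8 * 100
DLE = 0.2795 * 100
DLE = 27.95%

27.95


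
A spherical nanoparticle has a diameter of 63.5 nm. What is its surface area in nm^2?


Radius r = 63.5/2 = 31.75 nm
Surface area SA = 4 * pi * r^2
SA = 4 * pi * (31.75)^2
SA = 12667.69 nm^2

12667.69


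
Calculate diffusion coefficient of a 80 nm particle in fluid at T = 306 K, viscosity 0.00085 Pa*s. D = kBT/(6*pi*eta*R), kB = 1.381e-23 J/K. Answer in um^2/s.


Radius R = 80/2 = 40 nm = 4e-08 m
D = kB*T / (6*pi*eta*R)
D = 1.381e-23 * 306 / (6 * pi * 0.00085 * 4e-08)
D = 6.59379e-12 m^2/s = 6.594 um^2/s

6.594


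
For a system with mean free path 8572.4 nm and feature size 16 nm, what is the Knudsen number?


Knudsen number Kn = lambda / L
Kn = 8572.4 / 16
Kn = 535.775

535.775


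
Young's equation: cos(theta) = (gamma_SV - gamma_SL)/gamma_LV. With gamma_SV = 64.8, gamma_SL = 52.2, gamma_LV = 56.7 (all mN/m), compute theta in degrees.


cos(theta) = (gamma_SV - gamma_SL) / gamma_LV
cos(theta) = (64.8 - 52.2) / 56.7
cos(theta) = 0.222222
theta = arccos(0.222222) = 77.16 degrees

77.16


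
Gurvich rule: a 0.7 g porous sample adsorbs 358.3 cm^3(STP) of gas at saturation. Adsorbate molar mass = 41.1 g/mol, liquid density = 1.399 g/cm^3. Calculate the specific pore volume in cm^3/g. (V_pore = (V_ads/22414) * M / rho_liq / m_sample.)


Moles adsorbed n = V_ads / 22414 = 358.3 / 22414 = 1.598554e-02 mol
Liquid volume V_liq = n * M / rho_liq = 1.598554e-02 * 41.1 / 1.399 = 0.46963 cm^3
Specific pore volume V_pore = V_liq / m_sample = 0.46963 / 0.7
V_pore = 0.6709 cm^3/g

0.6709


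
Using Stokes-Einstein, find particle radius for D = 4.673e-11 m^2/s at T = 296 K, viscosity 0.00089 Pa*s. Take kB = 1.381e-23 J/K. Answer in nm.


Stokes-Einstein: R = kB*T / (6*pi*eta*D)
R = 1.381e-23 * 296 / (6 * pi * 0.00089 * 4.673e-11)
R = 5.21433e-09 m = 5.21 nm

5.21


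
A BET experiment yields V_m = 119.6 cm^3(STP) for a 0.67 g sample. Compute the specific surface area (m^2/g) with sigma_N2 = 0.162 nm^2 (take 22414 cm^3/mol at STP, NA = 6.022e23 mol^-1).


Number of moles in monolayer = V_m / 22414 = 119.6 / 22414 = 0.00533595
Number of molecules = moles * NA = 0.00533595 * 6.022e23
SA = molecules * sigma / mass
SA = (119.6 / 22414) * 6.022e23 * 0.162e-18 / 0.67
SA = 776.9 m^2/g

776.9


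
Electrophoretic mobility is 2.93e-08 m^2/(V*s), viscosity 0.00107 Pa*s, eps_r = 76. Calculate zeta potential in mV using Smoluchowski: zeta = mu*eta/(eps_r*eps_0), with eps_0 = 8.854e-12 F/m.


Smoluchowski equation: zeta = mu * eta / (eps_r * eps_0)
zeta = 2.93e-08 * 0.00107 / (76 * 8.854e-12)
zeta = 0.046591 V = 46.59 mV

46.59


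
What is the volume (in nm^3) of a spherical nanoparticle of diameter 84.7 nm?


Radius r = 84.7/2 = 42.35 nm
Volume V = (4/3) * pi * r^3
V = (4/3) * pi * (42.35)^3
V = 318162.4 nm^3

318162.4


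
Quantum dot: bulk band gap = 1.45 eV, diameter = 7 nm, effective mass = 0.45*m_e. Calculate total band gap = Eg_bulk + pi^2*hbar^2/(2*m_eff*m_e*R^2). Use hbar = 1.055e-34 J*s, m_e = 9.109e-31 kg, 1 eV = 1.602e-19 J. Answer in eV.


Radius R = 7/2 nm = 3.5e-09 m
Confinement energy dE = pi^2 * hbar^2 / (2 * m_eff * m_e * R^2)
dE = pi^2 * (1.055e-34)^2 / (2 * 0.45 * 9.109e-31 * (3.5e-09)^2) J, divided by 1.602e-19 J/eV
dE = 0.0683 eV
Total band gap = E_g(bulk) + dE = 1.45 + 0.0683 = 1.5183 eV

1.5183


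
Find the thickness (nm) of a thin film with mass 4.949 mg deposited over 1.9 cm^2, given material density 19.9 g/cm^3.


Convert: m = 4.949 mg = 4.9490e-06 kg, A = 1.9 cm^2 = 1.9000e-04 m^2, rho = 19.9 g/cm^3 = 19900 kg/m^3
t = m / (A * rho)
t = 4.9490e-06 / (1.9000e-04 * 19900)
t = 1.3089e-06 m = 1308.9 nm

1308.9


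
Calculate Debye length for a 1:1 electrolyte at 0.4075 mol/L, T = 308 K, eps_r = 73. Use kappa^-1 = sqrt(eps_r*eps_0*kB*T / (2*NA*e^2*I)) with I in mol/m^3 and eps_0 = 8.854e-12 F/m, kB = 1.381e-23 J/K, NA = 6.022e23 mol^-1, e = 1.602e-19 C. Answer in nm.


Ionic strength I = 0.4075 * 1^2 * 1000 = 407.5 mol/m^3
kappa^-1 = sqrt(73 * 8.854e-12 * 1.381e-23 * 308 / (2 * 6.022e23 * (1.602e-19)^2 * 407.5))
kappa^-1 = 0.467 nm

0.467


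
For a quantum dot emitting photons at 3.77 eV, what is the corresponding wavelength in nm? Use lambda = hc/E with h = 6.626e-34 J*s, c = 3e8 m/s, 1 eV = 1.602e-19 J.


Convert energy: E = 3.77 eV = 3.77 * 1.602e-19 = 6.03954e-19 J
lambda = h*c / E = 6.626e-34 * 3e8 / 6.03954e-19
lambda = 3.29131e-07 m = 329.1 nm

329.1


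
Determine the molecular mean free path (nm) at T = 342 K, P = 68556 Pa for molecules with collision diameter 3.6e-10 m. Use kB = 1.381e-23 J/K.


Mean free path: lambda = kB*T / (sqrt(2) * pi * d^2 * P)
lambda = 1.381e-23 * 342 / (sqrt(2) * pi * (3.6e-10)^2 * 68556)
lambda = 1.19648e-07 m
lambda = 119.65 nm

119.65


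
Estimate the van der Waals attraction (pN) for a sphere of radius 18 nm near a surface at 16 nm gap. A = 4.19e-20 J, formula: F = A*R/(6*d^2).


Convert to SI: R = 18 nm = 1.8e-08 m, d = 16 nm = 1.6e-08 m
F = A * R / (6 * d^2)
F = 4.19e-20 * 1.8e-08 / (6 * (1.6e-08)^2)
F = 4.91016e-13 N = 0.491 pN

0.491


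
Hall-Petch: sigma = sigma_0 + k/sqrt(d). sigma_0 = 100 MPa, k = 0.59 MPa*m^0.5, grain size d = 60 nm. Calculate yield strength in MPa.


d = 60 nm = 6e-08 m
sqrt(d) = 0.000244949
Hall-Petch contribution = k / sqrt(d) = 0.59 / 0.000244949 = 2408.7 MPa
sigma = sigma_0 + k/sqrt(d) = 100 + 2408.7 = 2508.7 MPa

2508.7


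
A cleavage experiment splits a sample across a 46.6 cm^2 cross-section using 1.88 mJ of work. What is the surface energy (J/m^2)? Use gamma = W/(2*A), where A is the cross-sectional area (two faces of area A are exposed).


Convert: A = 46.6 cm^2 = 0.00466 m^2, W = 1.88 mJ = 0.00188 J
Cleaving exposes two faces of area A, so total new surface = 2*A and gamma = W / (2*A)
gamma = 0.00188 / (2 * 0.00466)
gamma = 0.202 J/m^2

0.202


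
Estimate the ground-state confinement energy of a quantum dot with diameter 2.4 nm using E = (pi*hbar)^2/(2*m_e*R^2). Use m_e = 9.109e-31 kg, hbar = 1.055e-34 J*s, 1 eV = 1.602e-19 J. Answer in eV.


Radius R = 2.4/2 = 1.2 nm = 1.2e-09 m
E = (pi * 1.055e-34)^2 / (2 * 9.109e-31 * (1.2e-09)^2)
E(J) = 4.18737e-20
E = E(J) / 1.602e-19 = 0.2614 eV

0.2614


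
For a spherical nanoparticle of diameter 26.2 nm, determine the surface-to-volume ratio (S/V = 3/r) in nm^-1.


Radius r = 26.2/2 = 13.1 nm
S/V = 3 / r = 3 / 13.1
S/V = 0.229 nm^-1

0.229


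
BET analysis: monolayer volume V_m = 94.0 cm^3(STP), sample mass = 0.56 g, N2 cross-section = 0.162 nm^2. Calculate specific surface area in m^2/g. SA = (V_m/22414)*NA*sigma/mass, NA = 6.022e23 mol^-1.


Number of moles in monolayer = V_m / 22414 = 94.0 / 22414 = 0.00419381
Number of molecules = moles * NA = 0.00419381 * 6.022e23
SA = molecules * sigma / mass
SA = (94.0 / 22414) * 6.022e23 * 0.162e-18 / 0.56
SA = 730.6 m^2/g

730.6


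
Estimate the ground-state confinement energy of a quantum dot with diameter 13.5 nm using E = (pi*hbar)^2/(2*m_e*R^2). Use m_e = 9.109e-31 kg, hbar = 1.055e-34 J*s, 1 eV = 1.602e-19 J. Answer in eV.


Radius R = 13.5/2 = 6.75 nm = 6.75e-09 m
E = (pi * 1.055e-34)^2 / (2 * 9.109e-31 * (6.75e-09)^2)
E(J) = 1.32342e-21
E = E(J) / 1.602e-19 = 0.0083 eV

0.0083


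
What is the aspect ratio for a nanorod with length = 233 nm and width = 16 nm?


Aspect ratio AR = length / diameter
AR = 233 / 16
AR = 14.56

14.56


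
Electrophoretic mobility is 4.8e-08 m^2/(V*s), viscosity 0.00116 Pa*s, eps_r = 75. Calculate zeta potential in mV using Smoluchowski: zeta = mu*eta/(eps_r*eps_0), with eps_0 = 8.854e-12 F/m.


Smoluchowski equation: zeta = mu * eta / (eps_r * eps_0)
zeta = 4.8e-08 * 0.00116 / (75 * 8.854e-12)
zeta = 0.083849 V = 83.85 mV

83.85


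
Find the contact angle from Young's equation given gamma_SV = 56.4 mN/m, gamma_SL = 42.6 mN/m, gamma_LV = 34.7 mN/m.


cos(theta) = (gamma_SV - gamma_SL) / gamma_LV
cos(theta) = (56.4 - 42.6) / 34.7
cos(theta) = 0.397695
theta = arccos(0.397695) = 66.57 degrees

66.57


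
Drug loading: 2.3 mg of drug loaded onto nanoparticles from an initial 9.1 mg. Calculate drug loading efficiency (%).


Drug loading efficiency = (drug loaded / drug initial) * 100
DLE = 2.3 / 9.1 * 100
DLE = 0.2527 * 100
DLE = 25.27%

25.27


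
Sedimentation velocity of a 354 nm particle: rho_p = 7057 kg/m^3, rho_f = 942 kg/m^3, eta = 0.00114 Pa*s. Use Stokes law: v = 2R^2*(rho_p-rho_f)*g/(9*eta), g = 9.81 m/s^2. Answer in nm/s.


Radius R = 354/2 nm = 1.77e-07 m
Density difference = 7057 - 942 = 6115 kg/m^3
v = 2 * R^2 * (rho_p - rho_f) * g / (9 * eta)
v = 2 * (1.77e-07)^2 * 6115 * 9.81 / (9 * 0.00114)
v = 3.66349e-07 m/s = 366.3487 nm/s

366.3487
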